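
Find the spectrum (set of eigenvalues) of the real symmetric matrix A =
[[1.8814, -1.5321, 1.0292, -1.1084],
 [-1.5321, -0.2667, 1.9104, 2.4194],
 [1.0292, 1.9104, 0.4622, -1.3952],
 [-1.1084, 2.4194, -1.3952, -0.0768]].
sigma(A) ≈ {-4, 0, 2, 4}

A is real symmetric, so its spectrum consists of real eigenvalues. Expanding the characteristic polynomial of the displayed matrix gives
  det(λ I - A) = p(λ) = λ^4 + (-2)λ^3 + (-16)λ^2 + (32)λ + (-0.0025).
Solving p(λ) = 0 yields eigenvalues ≈ -4, 0, 2, 4. (A is shown rounded to 4 decimals, so these recover the underlying integer eigenvalues to within that precision.)
Verification: the trace of A = 2 equals the sum of eigenvalues 2, and det(A) ≈ -0.0025 matches the eigenvalue product 0.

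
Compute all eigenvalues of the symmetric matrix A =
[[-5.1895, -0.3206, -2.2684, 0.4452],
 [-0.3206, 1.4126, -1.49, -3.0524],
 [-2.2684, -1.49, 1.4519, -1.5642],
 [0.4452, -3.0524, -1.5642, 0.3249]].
sigma(A) ≈ {-6, -3, 3, 4}

A is real symmetric, so its spectrum consists of real eigenvalues. Expanding the characteristic polynomial of the displayed matrix gives
  det(λ I - A) = p(λ) = λ^4 + (2)λ^3 + (-33)λ^2 + (-18.0022)λ + (216.0082).
Solving p(λ) = 0 yields eigenvalues ≈ -6, -3, 3, 4. (A is shown rounded to 4 decimals, so these recover the underlying integer eigenvalues to within that precision.)
Verification: the trace of A = -2 equals the sum of eigenvalues -2, and det(A) ≈ 216.0082 matches the eigenvalue product 216.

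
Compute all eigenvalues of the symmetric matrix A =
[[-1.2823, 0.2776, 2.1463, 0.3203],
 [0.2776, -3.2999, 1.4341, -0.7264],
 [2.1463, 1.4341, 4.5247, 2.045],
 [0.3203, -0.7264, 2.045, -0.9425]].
sigma(A) ≈ {-4, -2, -1, 6}

A is real symmetric, so its spectrum consists of real eigenvalues. Expanding the characteristic polynomial of the displayed matrix gives
  det(λ I - A) = p(λ) = λ^4 + (1)λ^3 + (-28)λ^2 + (-75.9986)λ + (-47.9973).
Solving p(λ) = 0 yields eigenvalues ≈ -4, -2, -1, 6. (A is shown rounded to 4 decimals, so these recover the underlying integer eigenvalues to within that precision.)
Verification: the trace of A = -1 equals the sum of eigenvalues -1, and det(A) ≈ -47.9973 matches the eigenvalue product -48.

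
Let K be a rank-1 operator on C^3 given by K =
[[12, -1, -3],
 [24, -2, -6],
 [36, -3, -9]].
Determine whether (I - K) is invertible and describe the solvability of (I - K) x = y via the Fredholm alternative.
(I - K) is singular (det(I - K) = 0, i.e. 1 ∈ sigma(K)). (I - K) x = y is solvable iff y ⊥ ker((I - K)^*) = span{(12, -1, -3)}, i.e. iff 12y_1 - y_2 - 3y_3 = 0. When solvable, the solutions are x = y + c·(1, 2, 3), c arbitrary (ker(I - K) = span{(1, 2, 3)}, dimension 1).

K has rank 1, so it is an outer product K = u v^T: every row of K is a multiple of one row vector. Reading off the entries, u = (1, 2, 3) and v = (12, -1, -3) (row i of K equals u_i·v^T). A rank-one matrix u v^T satisfies K u = u (v·u) and kills the (2)-dimensional subspace v^⊥, so its characteristic polynomial is lambda^2 (lambda - v·u) with v·u = tr K = 1. Hence the eigenvalues of I - K are 1 (multiplicity 2) and 1 - (1) = 0, so det(I - K) = 0. (Direct check: I - K =
[[-11, 1, 3],
 [-24, 3, 6],
 [-36, 3, 10]]
has determinant 0.) So 1 is an eigenvalue of K and (I - K) is not invertible. The finite-dimensional Fredholm alternative says: either (I - K) is invertible, or ker(I - K) ≠ {0} and then range(I - K) = ker((I - K)^*)^⊥, with dim ker(I - K) = dim ker((I - K)^*). We are in the second case, so we need both kernels. Kernel of I - K: (I - K) u = u - u (v·u) = u - u = 0, so ker(I - K) = span{u} = span{(1, 2, 3)} (it is exactly 1-dimensional because rank(I - K) = 2). Kernel of the adjoint: K is real, so (I - K)^* = I - K^T = I - v u^T, and (I - v u^T) v = v - v (u·v) = 0; hence ker((I - K)^*) = span{v} = span{(12, -1, -3)}. Therefore (I - K) x = y is solvable iff <y, v> = 0, i.e. iff 12y_1 - y_2 - 3y_3 = 0. When this holds, K y = u (v·y) = 0, so (I - K) y = y and x = y is a particular solution; the full solution set is the line x = y + c·u = y + c·(1, 2, 3), c ∈ C.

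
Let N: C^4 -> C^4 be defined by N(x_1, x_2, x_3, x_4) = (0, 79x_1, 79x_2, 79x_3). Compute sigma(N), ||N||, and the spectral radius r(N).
sigma(N) = {0}; ||N|| = 79; r(N) = 0. (N is nilpotent with N^4 = 0.)

On C^4, N is a strictly lower-triangular matrix with 79 on the subdiagonal and zeros elsewhere, so its characteristic polynomial is lambda^4 and every eigenvalue is 0: sigma(N) = {0}. For the operator norm, N e_i = 79e_{i+1} for i = 1, ..., 3 and N e_4 = 0, so the singular values of N are 79 (with multiplicity 3) and 0; hence ||N|| = 79. The spectral radius r(N) = max|lambda| = 0. Note ||N|| > r(N) — characteristic of non-normal nilpotent operators. Indeed N^4 = 0.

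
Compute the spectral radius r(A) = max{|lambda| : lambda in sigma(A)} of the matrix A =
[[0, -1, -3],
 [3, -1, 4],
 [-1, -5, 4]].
r(A) ≈ 4.241

The eigenvalues of A are the roots of its characteristic polynomial. With M = A (coefficients from the trace, the sum of principal 2x2 minors, and det A):
  p(λ) = det(λ I - M) = λ^3 - 3λ^2 + 16λ - 64.
No integer candidate from the rational root theorem (±divisors of 64) is a root, so the roots are irrational. The cubic discriminant is Δ = -76288 < 0, so there is one real root and a complex-conjugate pair. p(3) = -16 and p(4) = 16 have opposite signs, so a root lies in (3, 4); Newton's method refines it to λ ≈ 3.5582. Dividing out (λ - (3.5582)) leaves approximately λ^2 + 0.5582λ + 17.9864. For λ^2 + 0.5582λ + 17.9864 the discriminant is -71.6339. It is negative, so the remaining roots are the complex-conjugate pair λ ≈ -0.2791 ± 4.2318i. Their product equals the constant term, so |λ|^2 ≈ 17.9864 and |λ| ≈ 4.241.
Thus the eigenvalues (to 4 decimals) are 3.5582 (modulus 3.5582); -0.2791 ± 4.2318i (modulus 4.241). The spectral radius is the largest modulus: r(A) ≈ 4.241. (Cross-check: r(A) ≤ ||A||_2 ≈ 7.5335; equality holds whenever A is normal, though it can also hold for some non-normal A.)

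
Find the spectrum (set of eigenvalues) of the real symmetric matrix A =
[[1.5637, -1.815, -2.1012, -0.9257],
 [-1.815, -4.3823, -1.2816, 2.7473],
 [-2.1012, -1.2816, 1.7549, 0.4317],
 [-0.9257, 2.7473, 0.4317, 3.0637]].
sigma(A) ≈ {-6, 0, 3, 5}

A is real symmetric, so its spectrum consists of real eigenvalues. Expanding the characteristic polynomial of the displayed matrix gives
  det(λ I - A) = p(λ) = λ^4 + (-2)λ^3 + (-33)λ^2 + (90.0015)λ + (0.0029).
Solving p(λ) = 0 yields eigenvalues ≈ -6, 0, 3, 5. (A is shown rounded to 4 decimals, so these recover the underlying integer eigenvalues to within that precision.)
Verification: the trace of A = 2 equals the sum of eigenvalues 2, and det(A) ≈ 0.0029 matches the eigenvalue product 0.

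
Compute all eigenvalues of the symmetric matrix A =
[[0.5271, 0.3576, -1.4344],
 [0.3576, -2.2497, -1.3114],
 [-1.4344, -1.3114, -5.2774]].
sigma(A) ≈ {-6, -2, 1}

A is real symmetric, so its spectrum consists of real eigenvalues. Expanding the characteristic polynomial of the displayed matrix gives
  det(λ I - A) = p(λ) = λ^3 + (7)λ^2 + (4)λ + (-12).
Solving p(λ) = 0 yields eigenvalues ≈ -6, -2, 1. (A is shown rounded to 4 decimals, so these recover the underlying integer eigenvalues to within that precision.)
Verification: the trace of A = -7 equals the sum of eigenvalues -7, and det(A) ≈ 12.0005 matches the eigenvalue product 12.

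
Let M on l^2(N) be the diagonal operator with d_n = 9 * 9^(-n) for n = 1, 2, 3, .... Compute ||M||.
||M|| = 1 (attained at n = 1)

For M diagonal, ||M|| = sup_n |d_n|. The sequence d_n = 9 * 9^(-n) is positive and strictly decreasing (ratio 9^(-1) < 1), so the supremum is d_1 = 9/9 = 1. Hence ||M|| = 1.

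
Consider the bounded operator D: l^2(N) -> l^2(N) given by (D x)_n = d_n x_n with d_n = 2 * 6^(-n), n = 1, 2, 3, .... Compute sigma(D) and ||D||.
sigma(D) = {2 * 6^(-n) : n ≥ 1} ∪ {0}; ||D|| = 1/3

A bounded diagonal operator on l^2 with diagonal entries d_n has spectrum equal to the closure of {d_n : n ≥ 1}: every d_n is an eigenvalue (with eigenvector e_n), so {d_n} ⊂ sigma(D); the spectrum is closed, so its closure is too; and for lambda not in the closure, (D - lambda I) has bounded inverse (the diagonal entries 1/(d_n - lambda) are bounded). For our sequence d_n = 2 * 6^(-n), n = 1, 2, 3, ...:
  - {d_n} = {2 * 6^(-n) : n ≥ 1}; the only limit point is 0
  - closure = {2 * 6^(-n) : n ≥ 1} ∪ {0}
For the norm: a diagonal operator has ||D|| = sup_n |d_n|. Here d_n = 2 * 6^(-n) is positive and decreasing, so sup_n |d_n| = d_1 = 2/6 = 1/3. So ||D|| = 1/3.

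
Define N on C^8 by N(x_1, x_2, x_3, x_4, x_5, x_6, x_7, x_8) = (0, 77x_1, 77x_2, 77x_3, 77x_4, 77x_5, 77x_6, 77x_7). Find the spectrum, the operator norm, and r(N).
sigma(N) = {0}; ||N|| = 77; r(N) = 0. (N is nilpotent with N^8 = 0.)

On C^8, N is a strictly lower-triangular matrix with 77 on the subdiagonal and zeros elsewhere, so its characteristic polynomial is lambda^8 and every eigenvalue is 0: sigma(N) = {0}. For the operator norm, N e_i = 77e_{i+1} for i = 1, ..., 7 and N e_8 = 0, so the singular values of N are 77 (with multiplicity 7) and 0; hence ||N|| = 77. The spectral radius r(N) = max|lambda| = 0. Note ||N|| > r(N) — characteristic of non-normal nilpotent operators. Indeed N^8 = 0.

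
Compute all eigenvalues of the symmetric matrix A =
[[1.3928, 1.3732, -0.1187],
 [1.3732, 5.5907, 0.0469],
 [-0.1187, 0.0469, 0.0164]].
sigma(A) ≈ {0, 1, 6}

A is real symmetric, so its spectrum consists of real eigenvalues. Expanding the characteristic polynomial of the displayed matrix gives
  det(λ I - A) = p(λ) = λ^3 + (-7)λ^2 + (6)λ + (0).
Solving p(λ) = 0 yields eigenvalues ≈ 0, 1, 6. (A is shown rounded to 4 decimals, so these recover the underlying integer eigenvalues to within that precision.)
Verification: the trace of A = 7 equals the sum of eigenvalues 7, and det(A) ≈ -0.0003 matches the eigenvalue product 0.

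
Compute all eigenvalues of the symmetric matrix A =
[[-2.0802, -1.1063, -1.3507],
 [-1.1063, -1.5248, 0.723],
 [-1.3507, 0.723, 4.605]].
sigma(A) ≈ {-3, -1, 5}

A is real symmetric, so its spectrum consists of real eigenvalues. Expanding the characteristic polynomial of the displayed matrix gives
  det(λ I - A) = p(λ) = λ^3 + (-1)λ^2 + (-17)λ + (-15).
Solving p(λ) = 0 yields eigenvalues ≈ -3, -1, 5. (A is shown rounded to 4 decimals, so these recover the underlying integer eigenvalues to within that precision.)
Verification: the trace of A = 1 equals the sum of eigenvalues 1, and det(A) ≈ 15.0004 matches the eigenvalue product 15.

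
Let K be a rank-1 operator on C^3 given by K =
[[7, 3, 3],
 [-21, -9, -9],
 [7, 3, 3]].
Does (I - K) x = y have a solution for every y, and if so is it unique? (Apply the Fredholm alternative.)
(I - K) is singular (det(I - K) = 0, i.e. 1 ∈ sigma(K)). (I - K) x = y is solvable iff y ⊥ ker((I - K)^*) = span{(7, 3, 3)}, i.e. iff 7y_1 + 3y_2 + 3y_3 = 0. When solvable, the solutions are x = y + c·(1, -3, 1), c arbitrary (ker(I - K) = span{(1, -3, 1)}, dimension 1).

K has rank 1, so it is an outer product K = u v^T: every row of K is a multiple of one row vector. Reading off the entries, u = (1, -3, 1) and v = (7, 3, 3) (row i of K equals u_i·v^T). A rank-one matrix u v^T satisfies K u = u (v·u) and kills the (2)-dimensional subspace v^⊥, so its characteristic polynomial is lambda^2 (lambda - v·u) with v·u = tr K = 1. Hence the eigenvalues of I - K are 1 (multiplicity 2) and 1 - (1) = 0, so det(I - K) = 0. (Direct check: I - K =
[[-6, -3, -3],
 [21, 10, 9],
 [-7, -3, -2]]
has determinant 0.) So 1 is an eigenvalue of K and (I - K) is not invertible. The finite-dimensional Fredholm alternative says: either (I - K) is invertible, or ker(I - K) ≠ {0} and then range(I - K) = ker((I - K)^*)^⊥, with dim ker(I - K) = dim ker((I - K)^*). We are in the second case, so we need both kernels. Kernel of I - K: (I - K) u = u - u (v·u) = u - u = 0, so ker(I - K) = span{u} = span{(1, -3, 1)} (it is exactly 1-dimensional because rank(I - K) = 2). Kernel of the adjoint: K is real, so (I - K)^* = I - K^T = I - v u^T, and (I - v u^T) v = v - v (u·v) = 0; hence ker((I - K)^*) = span{v} = span{(7, 3, 3)}. Therefore (I - K) x = y is solvable iff <y, v> = 0, i.e. iff 7y_1 + 3y_2 + 3y_3 = 0. When this holds, K y = u (v·y) = 0, so (I - K) y = y and x = y is a particular solution; the full solution set is the line x = y + c·u = y + c·(1, -3, 1), c ∈ C.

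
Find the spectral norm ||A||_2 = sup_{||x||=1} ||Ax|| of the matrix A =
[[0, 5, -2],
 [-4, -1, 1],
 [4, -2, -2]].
||A||_2 ≈ 6.1059 (= sqrt(largest eigenvalue of A^T A))

||A||_2 = sigma_max(A) = sqrt(lambda_max(A^T A)). Form the symmetric matrix M = A^T A =
[[32, -4, -12],
 [-4, 30, -7],
 [-12, -7, 9]].
Its characteristic polynomial (trace, sum of principal 2x2 minors, determinant of M give the coefficients) is
  p(λ) = det(λ I - M) = λ^3 - 71λ^2 + 1309λ - 1936.
No integer candidate from the rational root theorem (±divisors of 1936) is a root, so the roots are irrational. The cubic discriminant is Δ = 31748101 > 0, so there are three distinct real roots. p(1) = -697 and p(2) = 406 have opposite signs, so a root lies in (1, 2); Newton's method refines it to λ ≈ 1.6177. p(32) = 16 and p(33) = -121 have opposite signs, so a root lies in (32, 33); Newton's method refines it to λ ≈ 32.0997. p(37) = -49 and p(38) = 154 have opposite signs, so a root lies in (37, 38); Newton's method refines it to λ ≈ 37.2826. Check (Vieta): the three roots sum to 71, matching tr M = 71.
So the eigenvalues of A^T A are ≈ 1.6177, 32.0997, 37.2826 (all ≥ 0, as they must be for A^T A). The largest is λ_max ≈ 37.2826, hence ||A||_2 = sqrt(λ_max) ≈ 6.1059.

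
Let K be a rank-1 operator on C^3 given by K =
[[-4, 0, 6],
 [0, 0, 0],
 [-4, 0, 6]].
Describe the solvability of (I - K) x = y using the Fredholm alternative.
(I - K) is invertible (det(I - K) = -1 ≠ 0), so for every y in C^3 the equation (I - K) x = y has a unique solution.

K has rank 1, so it is an outer product K = u v^T: every row of K is a multiple of one row vector. Reading off the entries, u = (-2, 0, -2) and v = (2, 0, -3) (row i of K equals u_i·v^T). A rank-one matrix u v^T satisfies K u = u (v·u) and kills the (2)-dimensional subspace v^⊥, so its characteristic polynomial is lambda^2 (lambda - v·u) with v·u = tr K = 2. Hence the eigenvalues of I - K are 1 (multiplicity 2) and 1 - (2) = -1, so det(I - K) = -1. (Direct check: I - K =
[[5, 0, -6],
 [0, 1, 0],
 [4, 0, -5]]
has determinant -1.) The finite-dimensional Fredholm alternative says: either (I - K) is invertible, or ker(I - K) ≠ {0} and then range(I - K) = ker((I - K)^*)^⊥, with dim ker(I - K) = dim ker((I - K)^*). Since det(I - K) ≠ 0, 1 is not an eigenvalue of K and ker(I - K) = {0}, so we are in the first case: for every y there is a unique x = (I - K)^(-1) y. Explicitly, by the Sherman–Morrison formula, (I - u v^T)^(-1) = I + u v^T/(1 - v·u), i.e. (I - K)^(-1) = I - K.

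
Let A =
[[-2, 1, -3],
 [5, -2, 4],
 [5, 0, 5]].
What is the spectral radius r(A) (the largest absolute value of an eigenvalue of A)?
r(A) ≈ 2.884

The eigenvalues of A are the roots of its characteristic polynomial. With M = A (coefficients from the trace, the sum of principal 2x2 minors, and det A):
  p(λ) = det(λ I - M) = λ^3 - λ^2 - 6λ + 15.
No integer candidate from the rational root theorem (±divisors of 15) is a root, so the roots are irrational. The cubic discriminant is Δ = -3495 < 0, so there is one real root and a complex-conjugate pair. p(-3) = -3 and p(-2) = 15 have opposite signs, so a root lies in (-3, -2); Newton's method refines it to λ ≈ -2.884. Dividing out (λ - (-2.884)) leaves approximately λ^2 - 3.884λ + 5.2012. For λ^2 - 3.884λ + 5.2012 the discriminant is -5.7196. It is negative, so the remaining roots are the complex-conjugate pair λ ≈ 1.942 ± 1.1958i. Their product equals the constant term, so |λ|^2 ≈ 5.2012 and |λ| ≈ 2.2806.
Thus the eigenvalues (to 4 decimals) are -2.884 (modulus 2.884); 1.942 ± 1.1958i (modulus 2.2806). The spectral radius is the largest modulus: r(A) ≈ 2.884. (Cross-check: r(A) ≤ ||A||_2 ≈ 10.2796; equality holds whenever A is normal, though it can also hold for some non-normal A.)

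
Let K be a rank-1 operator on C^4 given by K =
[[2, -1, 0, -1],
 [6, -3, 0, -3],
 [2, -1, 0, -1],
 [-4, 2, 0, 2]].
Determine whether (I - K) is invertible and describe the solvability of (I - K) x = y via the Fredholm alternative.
(I - K) is singular (det(I - K) = 0, i.e. 1 ∈ sigma(K)). (I - K) x = y is solvable iff y ⊥ ker((I - K)^*) = span{(2, -1, 0, -1)}, i.e. iff 2y_1 - y_2 - y_4 = 0. When solvable, the solutions are x = y + c·(1, 3, 1, -2), c arbitrary (ker(I - K) = span{(1, 3, 1, -2)}, dimension 1).

K has rank 1, so it is an outer product K = u v^T: every row of K is a multiple of one row vector. Reading off the entries, u = (1, 3, 1, -2) and v = (2, -1, 0, -1) (row i of K equals u_i·v^T). A rank-one matrix u v^T satisfies K u = u (v·u) and kills the (3)-dimensional subspace v^⊥, so its characteristic polynomial is lambda^3 (lambda - v·u) with v·u = tr K = 1. Hence the eigenvalues of I - K are 1 (multiplicity 3) and 1 - (1) = 0, so det(I - K) = 0. (Direct check: I - K =
[[-1, 1, 0, 1],
 [-6, 4, 0, 3],
 [-2, 1, 1, 1],
 [4, -2, 0, -1]]
has determinant 0.) So 1 is an eigenvalue of K and (I - K) is not invertible. The finite-dimensional Fredholm alternative says: either (I - K) is invertible, or ker(I - K) ≠ {0} and then range(I - K) = ker((I - K)^*)^⊥, with dim ker(I - K) = dim ker((I - K)^*). We are in the second case, so we need both kernels. Kernel of I - K: (I - K) u = u - u (v·u) = u - u = 0, so ker(I - K) = span{u} = span{(1, 3, 1, -2)} (it is exactly 1-dimensional because rank(I - K) = 3). Kernel of the adjoint: K is real, so (I - K)^* = I - K^T = I - v u^T, and (I - v u^T) v = v - v (u·v) = 0; hence ker((I - K)^*) = span{v} = span{(2, -1, 0, -1)}. Therefore (I - K) x = y is solvable iff <y, v> = 0, i.e. iff 2y_1 - y_2 - y_4 = 0. When this holds, K y = u (v·y) = 0, so (I - K) y = y and x = y is a particular solution; the full solution set is the line x = y + c·u = y + c·(1, 3, 1, -2), c ∈ C.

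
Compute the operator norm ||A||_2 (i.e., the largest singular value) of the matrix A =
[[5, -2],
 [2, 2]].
||A||_2 = sqrt((37 + sqrt(585))/2) ≈ 5.5311 (= sqrt(largest eigenvalue of A^T A))

||A||_2 = sigma_max(A) = sqrt(lambda_max(A^T A)). Form the symmetric matrix M = A^T A =
[[29, -6],
 [-6, 8]].
Its characteristic polynomial (trace, determinant of M give the coefficients) is
  p(λ) = det(λ I - M) = λ^2 - 37λ + 196.
For λ^2 - 37λ + 196 the discriminant is 585. It is nonnegative but not a perfect square, so the roots are real and irrational: λ = (37 ± sqrt(585))/2 ≈ 30.5934, 6.4066.
So the eigenvalues of A^T A are ≈ 6.4066, 30.5934 (all ≥ 0, as they must be for A^T A). The largest is λ_max = (37 + sqrt(585))/2 ≈ 30.5934, hence ||A||_2 = sqrt(λ_max) = sqrt((37 + sqrt(585))/2) ≈ 5.5311.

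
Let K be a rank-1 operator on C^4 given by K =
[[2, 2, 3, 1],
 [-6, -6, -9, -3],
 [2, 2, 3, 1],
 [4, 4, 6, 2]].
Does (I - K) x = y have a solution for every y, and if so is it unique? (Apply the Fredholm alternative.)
(I - K) is singular (det(I - K) = 0, i.e. 1 ∈ sigma(K)). (I - K) x = y is solvable iff y ⊥ ker((I - K)^*) = span{(2, 2, 3, 1)}, i.e. iff 2y_1 + 2y_2 + 3y_3 + y_4 = 0. When solvable, the solutions are x = y + c·(1, -3, 1, 2), c arbitrary (ker(I - K) = span{(1, -3, 1, 2)}, dimension 1).

K has rank 1, so it is an outer product K = u v^T: every row of K is a multiple of one row vector. Reading off the entries, u = (1, -3, 1, 2) and v = (2, 2, 3, 1) (row i of K equals u_i·v^T). A rank-one matrix u v^T satisfies K u = u (v·u) and kills the (3)-dimensional subspace v^⊥, so its characteristic polynomial is lambda^3 (lambda - v·u) with v·u = tr K = 1. Hence the eigenvalues of I - K are 1 (multiplicity 3) and 1 - (1) = 0, so det(I - K) = 0. (Direct check: I - K =
[[-1, -2, -3, -1],
 [6, 7, 9, 3],
 [-2, -2, -2, -1],
 [-4, -4, -6, -1]]
has determinant 0.) So 1 is an eigenvalue of K and (I - K) is not invertible. The finite-dimensional Fredholm alternative says: either (I - K) is invertible, or ker(I - K) ≠ {0} and then range(I - K) = ker((I - K)^*)^⊥, with dim ker(I - K) = dim ker((I - K)^*). We are in the second case, so we need both kernels. Kernel of I - K: (I - K) u = u - u (v·u) = u - u = 0, so ker(I - K) = span{u} = span{(1, -3, 1, 2)} (it is exactly 1-dimensional because rank(I - K) = 3). Kernel of the adjoint: K is real, so (I - K)^* = I - K^T = I - v u^T, and (I - v u^T) v = v - v (u·v) = 0; hence ker((I - K)^*) = span{v} = span{(2, 2, 3, 1)}. Therefore (I - K) x = y is solvable iff <y, v> = 0, i.e. iff 2y_1 + 2y_2 + 3y_3 + y_4 = 0. When this holds, K y = u (v·y) = 0, so (I - K) y = y and x = y is a particular solution; the full solution set is the line x = y + c·u = y + c·(1, -3, 1, 2), c ∈ C.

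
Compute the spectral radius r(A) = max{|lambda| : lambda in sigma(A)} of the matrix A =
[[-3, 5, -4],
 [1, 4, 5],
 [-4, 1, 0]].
r(A) ≈ 7.2114

The eigenvalues of A are the roots of its characteristic polynomial. With M = A (coefficients from the trace, the sum of principal 2x2 minors, and det A):
  p(λ) = det(λ I - M) = λ^3 - λ^2 - 38λ + 153.
No integer candidate from the rational root theorem (±divisors of 153) is a root, so the roots are irrational. The cubic discriminant is Δ = -305847 < 0, so there is one real root and a complex-conjugate pair. p(-8) = -119 and p(-7) = 27 have opposite signs, so a root lies in (-8, -7); Newton's method refines it to λ ≈ -7.2114. Dividing out (λ - (-7.2114)) leaves approximately λ^2 - 8.2114λ + 21.2163. For λ^2 - 8.2114λ + 21.2163 the discriminant is -17.4374. It is negative, so the remaining roots are the complex-conjugate pair λ ≈ 4.1057 ± 2.0879i. Their product equals the constant term, so |λ|^2 ≈ 21.2163 and |λ| ≈ 4.6061.
Thus the eigenvalues (to 4 decimals) are -7.2114 (modulus 7.2114); 4.1057 ± 2.0879i (modulus 4.6061). The spectral radius is the largest modulus: r(A) ≈ 7.2114. (Cross-check: r(A) ≤ ||A||_2 ≈ 7.5946; equality holds whenever A is normal, though it can also hold for some non-normal A.)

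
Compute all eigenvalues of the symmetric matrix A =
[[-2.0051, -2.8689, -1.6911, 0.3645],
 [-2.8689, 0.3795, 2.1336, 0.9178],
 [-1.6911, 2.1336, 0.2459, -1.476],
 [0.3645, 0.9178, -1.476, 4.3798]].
sigma(A) ≈ {-4, -2, 4, 5}

A is real symmetric, so its spectrum consists of real eigenvalues. Expanding the characteristic polynomial of the displayed matrix gives
  det(λ I - A) = p(λ) = λ^4 + (-3)λ^3 + (-26)λ^2 + (48.0013)λ + (160.0014).
Solving p(λ) = 0 yields eigenvalues ≈ -4, -2, 4, 5. (A is shown rounded to 4 decimals, so these recover the underlying integer eigenvalues to within that precision.)
Verification: the trace of A = 3 equals the sum of eigenvalues 3, and det(A) ≈ 160.0014 matches the eigenvalue product 160.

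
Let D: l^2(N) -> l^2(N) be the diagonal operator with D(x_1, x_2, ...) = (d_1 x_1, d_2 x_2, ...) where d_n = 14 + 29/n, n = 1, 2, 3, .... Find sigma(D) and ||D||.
sigma(D) = {14 + 29/n : n ≥ 1} ∪ {14}; ||D|| = 43

A bounded diagonal operator on l^2 with diagonal entries d_n has spectrum equal to the closure of {d_n : n ≥ 1}: every d_n is an eigenvalue (with eigenvector e_n), so {d_n} ⊂ sigma(D); the spectrum is closed, so its closure is too; and for lambda not in the closure, (D - lambda I) has bounded inverse (the diagonal entries 1/(d_n - lambda) are bounded). For our sequence d_n = 14 + 29/n, n = 1, 2, 3, ...:
  - {d_n} = {14 + 29/n : n ≥ 1}; the only limit point is 14
  - closure = {14 + 29/n : n ≥ 1} ∪ {14}
For the norm: a diagonal operator has ||D|| = sup_n |d_n|. Here d_n = 14 + 29/n is positive and decreasing, so sup_n |d_n| = d_1 = 14 + 29 = 43. So ||D|| = 43.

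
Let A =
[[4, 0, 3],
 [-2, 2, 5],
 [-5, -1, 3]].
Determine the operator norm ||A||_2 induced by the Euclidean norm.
||A||_2 ≈ 7.5733 (= sqrt(largest eigenvalue of A^T A))

||A||_2 = sigma_max(A) = sqrt(lambda_max(A^T A)). Form the symmetric matrix M = A^T A =
[[45, 1, -13],
 [1, 5, 7],
 [-13, 7, 43]].
Its characteristic polynomial (trace, sum of principal 2x2 minors, determinant of M give the coefficients) is
  p(λ) = det(λ I - M) = λ^3 - 93λ^2 + 2156λ - 6400.
No integer candidate from the rational root theorem (±divisors of 6400) is a root, so the roots are irrational. The cubic discriminant is Δ = 1517270800 > 0, so there are three distinct real roots. p(3) = -742 and p(4) = 800 have opposite signs, so a root lies in (3, 4); Newton's method refines it to λ ≈ 3.4679. p(32) = 128 and p(33) = -592 have opposite signs, so a root lies in (32, 33); Newton's method refines it to λ ≈ 32.1769. p(57) = -472 and p(58) = 908 have opposite signs, so a root lies in (57, 58); Newton's method refines it to λ ≈ 57.3552. Check (Vieta): the three roots sum to 93, matching tr M = 93.
So the eigenvalues of A^T A are ≈ 3.4679, 32.1769, 57.3552 (all ≥ 0, as they must be for A^T A). The largest is λ_max ≈ 57.3552, hence ||A||_2 = sqrt(λ_max) ≈ 7.5733.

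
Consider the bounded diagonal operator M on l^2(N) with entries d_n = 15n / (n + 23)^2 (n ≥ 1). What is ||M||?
||M|| = 15/92 (attained at n = 23)

For M diagonal, ||M|| = sup_n |d_n|. Treat f(x) = 15x / (x + 23)^2 for real x > 0. By the quotient rule, f'(x) = 15(23 - x)/(x + 23)^3, which is positive for x < 23 and negative for x > 23. So f has a unique maximum at x = 23, and since 23 is a positive integer, the supremum over n ≥ 1 is attained at n = 23: d_23 = 15·23/(23 + 23)^2 = 15·23/2116 = 15/92. Hence ||M|| = 15/92.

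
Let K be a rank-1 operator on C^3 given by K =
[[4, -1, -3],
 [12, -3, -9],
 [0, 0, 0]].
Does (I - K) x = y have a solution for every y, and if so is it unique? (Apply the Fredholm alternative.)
(I - K) is singular (det(I - K) = 0, i.e. 1 ∈ sigma(K)). (I - K) x = y is solvable iff y ⊥ ker((I - K)^*) = span{(4, -1, -3)}, i.e. iff 4y_1 - y_2 - 3y_3 = 0. When solvable, the solutions are x = y + c·(1, 3, 0), c arbitrary (ker(I - K) = span{(1, 3, 0)}, dimension 1).

K has rank 1, so it is an outer product K = u v^T: every row of K is a multiple of one row vector. Reading off the entries, u = (1, 3, 0) and v = (4, -1, -3) (row i of K equals u_i·v^T). A rank-one matrix u v^T satisfies K u = u (v·u) and kills the (2)-dimensional subspace v^⊥, so its characteristic polynomial is lambda^2 (lambda - v·u) with v·u = tr K = 1. Hence the eigenvalues of I - K are 1 (multiplicity 2) and 1 - (1) = 0, so det(I - K) = 0. (Direct check: I - K =
[[-3, 1, 3],
 [-12, 4, 9],
 [0, 0, 1]]
has determinant 0.) So 1 is an eigenvalue of K and (I - K) is not invertible. The finite-dimensional Fredholm alternative says: either (I - K) is invertible, or ker(I - K) ≠ {0} and then range(I - K) = ker((I - K)^*)^⊥, with dim ker(I - K) = dim ker((I - K)^*). We are in the second case, so we need both kernels. Kernel of I - K: (I - K) u = u - u (v·u) = u - u = 0, so ker(I - K) = span{u} = span{(1, 3, 0)} (it is exactly 1-dimensional because rank(I - K) = 2). Kernel of the adjoint: K is real, so (I - K)^* = I - K^T = I - v u^T, and (I - v u^T) v = v - v (u·v) = 0; hence ker((I - K)^*) = span{v} = span{(4, -1, -3)}. Therefore (I - K) x = y is solvable iff <y, v> = 0, i.e. iff 4y_1 - y_2 - 3y_3 = 0. When this holds, K y = u (v·y) = 0, so (I - K) y = y and x = y is a particular solution; the full solution set is the line x = y + c·u = y + c·(1, 3, 0), c ∈ C.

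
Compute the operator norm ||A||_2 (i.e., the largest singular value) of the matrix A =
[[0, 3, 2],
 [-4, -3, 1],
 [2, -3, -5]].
||A||_2 ≈ 6.9459 (= sqrt(largest eigenvalue of A^T A))

||A||_2 = sigma_max(A) = sqrt(lambda_max(A^T A)). Form the symmetric matrix M = A^T A =
[[20, 6, -14],
 [6, 27, 18],
 [-14, 18, 30]].
Its characteristic polynomial (trace, sum of principal 2x2 minors, determinant of M give the coefficients) is
  p(λ) = det(λ I - M) = λ^3 - 77λ^2 + 1394λ - 324.
No integer candidate from the rational root theorem (±divisors of 324) is a root, so the roots are irrational. The cubic discriminant is Δ = 717456404 > 0, so there are three distinct real roots. p(0) = -324 and p(1) = 994 have opposite signs, so a root lies in (0, 1); Newton's method refines it to λ ≈ 0.2355. p(28) = 292 and p(29) = -266 have opposite signs, so a root lies in (28, 29); Newton's method refines it to λ ≈ 28.5195. p(48) = -228 and p(49) = 754 have opposite signs, so a root lies in (48, 49); Newton's method refines it to λ ≈ 48.245. Check (Vieta): the three roots sum to 77, matching tr M = 77.
So the eigenvalues of A^T A are ≈ 0.2355, 28.5195, 48.245 (all ≥ 0, as they must be for A^T A). The largest is λ_max ≈ 48.245, hence ||A||_2 = sqrt(λ_max) ≈ 6.9459.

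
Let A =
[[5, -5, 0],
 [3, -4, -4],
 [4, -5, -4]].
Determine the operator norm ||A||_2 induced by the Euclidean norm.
||A||_2 = sqrt((148 + sqrt(15172))/2) ≈ 11.6442 (= sqrt(largest eigenvalue of A^T A))

||A||_2 = sigma_max(A) = sqrt(lambda_max(A^T A)). Form the symmetric matrix M = A^T A =
[[50, -57, -28],
 [-57, 66, 36],
 [-28, 36, 32]].
Its characteristic polynomial (trace, sum of principal 2x2 minors, determinant of M give the coefficients) is
  p(λ) = det(λ I - M) = λ^3 - 148λ^2 + 1683λ.
The constant term is 0, so λ = 0 is a root. Dividing out λ leaves p(λ) = λ(λ^2 - 148λ + 1683). For λ^2 - 148λ + 1683 the discriminant is 15172. It is nonnegative but not a perfect square, so the roots are real and irrational: λ = (148 ± sqrt(15172))/2 ≈ 135.5873, 12.4127.
So the eigenvalues of A^T A are ≈ 0, 12.4127, 135.5873 (all ≥ 0, as they must be for A^T A). The largest is λ_max = (148 + sqrt(15172))/2 ≈ 135.5873, hence ||A||_2 = sqrt(λ_max) = sqrt((148 + sqrt(15172))/2) ≈ 11.6442.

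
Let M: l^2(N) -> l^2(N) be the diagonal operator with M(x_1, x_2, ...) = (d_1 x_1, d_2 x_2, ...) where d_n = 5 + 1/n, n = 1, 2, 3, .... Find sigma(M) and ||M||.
sigma(M) = {5 + 1/n : n ≥ 1} ∪ {5}; ||M|| = 6

A bounded diagonal operator on l^2 with diagonal entries d_n has spectrum equal to the closure of {d_n : n ≥ 1}: every d_n is an eigenvalue (with eigenvector e_n), so {d_n} ⊂ sigma(M); the spectrum is closed, so its closure is too; and for lambda not in the closure, (M - lambda I) has bounded inverse (the diagonal entries 1/(d_n - lambda) are bounded). For our sequence d_n = 5 + 1/n, n = 1, 2, 3, ...:
  - {d_n} = {5 + 1/n : n ≥ 1}; the only limit point is 5
  - closure = {5 + 1/n : n ≥ 1} ∪ {5}
For the norm: a diagonal operator has ||M|| = sup_n |d_n|. Here d_n = 5 + 1/n is positive and decreasing, so sup_n |d_n| = d_1 = 5 + 1 = 6. So ||M|| = 6.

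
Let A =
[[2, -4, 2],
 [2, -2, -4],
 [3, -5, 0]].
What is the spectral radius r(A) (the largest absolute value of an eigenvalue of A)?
r(A) = sqrt(88)/2 ≈ 4.6904

The eigenvalues of A are the roots of its characteristic polynomial. With M = A (coefficients from the trace, the sum of principal 2x2 minors, and det A):
  p(λ) = det(λ I - M) = λ^3 - 22λ.
The constant term is 0, so λ = 0 is a root. Dividing out λ leaves p(λ) = λ(λ^2 - 22). For λ^2 - 22 the discriminant is 88. It is nonnegative but not a perfect square, so the roots are real and irrational: λ = ± sqrt(88)/2 ≈ 4.6904, -4.6904.
Thus the eigenvalues (to 4 decimals) are 4.6904 (modulus 4.6904); -4.6904 (modulus 4.6904); 0 (modulus 0). The spectral radius is the largest modulus: r(A) = sqrt(88)/2 ≈ 4.6904. (Cross-check: r(A) ≤ ||A||_2 ≈ 7.8434; equality holds whenever A is normal, though it can also hold for some non-normal A.)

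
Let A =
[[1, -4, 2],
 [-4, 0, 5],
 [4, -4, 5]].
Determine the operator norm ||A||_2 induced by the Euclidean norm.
||A||_2 ≈ 8.7864 (= sqrt(largest eigenvalue of A^T A))

||A||_2 = sigma_max(A) = sqrt(lambda_max(A^T A)). Form the symmetric matrix M = A^T A =
[[33, -20, 2],
 [-20, 32, -28],
 [2, -28, 54]].
Its characteristic polynomial (trace, sum of principal 2x2 minors, determinant of M give the coefficients) is
  p(λ) = det(λ I - M) = λ^3 - 119λ^2 + 3378λ - 11664.
No integer candidate from the rational root theorem (±divisors of 11664) is a root, so the roots are irrational. The cubic discriminant is Δ = 9506490084 > 0, so there are three distinct real roots. p(3) = -2574 and p(4) = 8 have opposite signs, so a root lies in (3, 4); Newton's method refines it to λ ≈ 3.9968. p(37) = 1064 and p(38) = -264 have opposite signs, so a root lies in (37, 38); Newton's method refines it to λ ≈ 37.8019. p(77) = -576 and p(78) = 2376 have opposite signs, so a root lies in (77, 78); Newton's method refines it to λ ≈ 77.2013. Check (Vieta): the three roots sum to 119, matching tr M = 119.
So the eigenvalues of A^T A are ≈ 3.9968, 37.8019, 77.2013 (all ≥ 0, as they must be for A^T A). The largest is λ_max ≈ 77.2013, hence ||A||_2 = sqrt(λ_max) ≈ 8.7864.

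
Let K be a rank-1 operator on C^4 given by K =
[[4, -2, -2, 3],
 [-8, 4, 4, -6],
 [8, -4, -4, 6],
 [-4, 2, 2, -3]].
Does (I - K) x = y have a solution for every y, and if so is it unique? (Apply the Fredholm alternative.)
(I - K) is singular (det(I - K) = 0, i.e. 1 ∈ sigma(K)). (I - K) x = y is solvable iff y ⊥ ker((I - K)^*) = span{(4, -2, -2, 3)}, i.e. iff 4y_1 - 2y_2 - 2y_3 + 3y_4 = 0. When solvable, the solutions are x = y + c·(1, -2, 2, -1), c arbitrary (ker(I - K) = span{(1, -2, 2, -1)}, dimension 1).

K has rank 1, so it is an outer product K = u v^T: every row of K is a multiple of one row vector. Reading off the entries, u = (1, -2, 2, -1) and v = (4, -2, -2, 3) (row i of K equals u_i·v^T). A rank-one matrix u v^T satisfies K u = u (v·u) and kills the (3)-dimensional subspace v^⊥, so its characteristic polynomial is lambda^3 (lambda - v·u) with v·u = tr K = 1. Hence the eigenvalues of I - K are 1 (multiplicity 3) and 1 - (1) = 0, so det(I - K) = 0. (Direct check: I - K =
[[-3, 2, 2, -3],
 [8, -3, -4, 6],
 [-8, 4, 5, -6],
 [4, -2, -2, 4]]
has determinant 0.) So 1 is an eigenvalue of K and (I - K) is not invertible. The finite-dimensional Fredholm alternative says: either (I - K) is invertible, or ker(I - K) ≠ {0} and then range(I - K) = ker((I - K)^*)^⊥, with dim ker(I - K) = dim ker((I - K)^*). We are in the second case, so we need both kernels. Kernel of I - K: (I - K) u = u - u (v·u) = u - u = 0, so ker(I - K) = span{u} = span{(1, -2, 2, -1)} (it is exactly 1-dimensional because rank(I - K) = 3). Kernel of the adjoint: K is real, so (I - K)^* = I - K^T = I - v u^T, and (I - v u^T) v = v - v (u·v) = 0; hence ker((I - K)^*) = span{v} = span{(4, -2, -2, 3)}. Therefore (I - K) x = y is solvable iff <y, v> = 0, i.e. iff 4y_1 - 2y_2 - 2y_3 + 3y_4 = 0. When this holds, K y = u (v·y) = 0, so (I - K) y = y and x = y is a particular solution; the full solution set is the line x = y + c·u = y + c·(1, -2, 2, -1), c ∈ C.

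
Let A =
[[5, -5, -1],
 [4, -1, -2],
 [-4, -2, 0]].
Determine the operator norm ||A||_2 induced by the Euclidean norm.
||A||_2 ≈ 8.4695 (= sqrt(largest eigenvalue of A^T A))

||A||_2 = sigma_max(A) = sqrt(lambda_max(A^T A)). Form the symmetric matrix M = A^T A =
[[57, -21, -13],
 [-21, 30, 7],
 [-13, 7, 5]].
Its characteristic polynomial (trace, sum of principal 2x2 minors, determinant of M give the coefficients) is
  p(λ) = det(λ I - M) = λ^3 - 92λ^2 + 1486λ - 2304.
No integer candidate from the rational root theorem (±divisors of 2304) is a root, so the roots are irrational. The cubic discriminant is Δ = 3914658144 > 0, so there are three distinct real roots. p(1) = -909 and p(2) = 308 have opposite signs, so a root lies in (1, 2); Newton's method refines it to λ ≈ 1.7329. p(18) = 468 and p(19) = -423 have opposite signs, so a root lies in (18, 19); Newton's method refines it to λ ≈ 18.5354. p(71) = -2659 and p(72) = 1008 have opposite signs, so a root lies in (71, 72); Newton's method refines it to λ ≈ 71.7317. Check (Vieta): the three roots sum to 92, matching tr M = 92.
So the eigenvalues of A^T A are ≈ 1.7329, 18.5354, 71.7317 (all ≥ 0, as they must be for A^T A). The largest is λ_max ≈ 71.7317, hence ||A||_2 = sqrt(λ_max) ≈ 8.4695.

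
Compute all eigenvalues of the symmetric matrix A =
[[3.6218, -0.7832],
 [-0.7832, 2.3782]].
sigma(A) ≈ {2, 4}

A is real symmetric, so its spectrum consists of real eigenvalues. Expanding the characteristic polynomial of the displayed matrix gives
  det(λ I - A) = p(λ) = λ^2 + (-6)λ + (8).
Solving p(λ) = 0 yields eigenvalues ≈ 2, 4. (A is shown rounded to 4 decimals, so these recover the underlying integer eigenvalues to within that precision.)
Verification: the trace of A = 6 equals the sum of eigenvalues 6, and det(A) ≈ 8.0000 matches the eigenvalue product 8.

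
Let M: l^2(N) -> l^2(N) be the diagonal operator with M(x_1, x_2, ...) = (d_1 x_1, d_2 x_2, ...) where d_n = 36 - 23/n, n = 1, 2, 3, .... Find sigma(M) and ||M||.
sigma(M) = {36 - 23/n : n ≥ 1} ∪ {36}; ||M|| = 36

A bounded diagonal operator on l^2 with diagonal entries d_n has spectrum equal to the closure of {d_n : n ≥ 1}: every d_n is an eigenvalue (with eigenvector e_n), so {d_n} ⊂ sigma(M); the spectrum is closed, so its closure is too; and for lambda not in the closure, (M - lambda I) has bounded inverse (the diagonal entries 1/(d_n - lambda) are bounded). For our sequence d_n = 36 - 23/n, n = 1, 2, 3, ...:
  - {d_n} = {36 - 23/n : n ≥ 1}; the only limit point is 36
  - closure = {36 - 23/n : n ≥ 1} ∪ {36}
For the norm: a diagonal operator has ||M|| = sup_n |d_n|. Here d_n = 36 - 23/n increases monotonically from d_1 = 13 toward 36, with all terms in [13, 36); so sup_n |d_n| = 36 (the supremum is the limit, not attained). So ||M|| = 36.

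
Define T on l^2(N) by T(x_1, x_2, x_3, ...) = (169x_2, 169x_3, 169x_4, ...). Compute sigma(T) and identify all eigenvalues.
sigma(T) = closed disk {z in C : |z| ≤ 169}; sigma_p(T) = open disk {z in C : |z| < 169}

Note T = 169·V where V is the unit left shift (V x)_k = x_{k+1}; so sigma(T) = 169·sigma(V) and ||T|| = 169||V||. ||T x||^2 = 28561sum_{k≥2} |x_k|^2 ≤ 28561||x||^2, with equality on {x : x_1 = 0}, so ||T|| = 169. For any lambda with |lambda| < 169, set r = lambda/169 (|r| < 1); the vector x = (1, r, r^2, ...) is in l^2 and satisfies T x = 169(r, r^2, ...) = lambda x, so lambda is an eigenvalue. On the boundary |lambda| = 169 the geometric series diverges, so no l^2 eigenvector exists, but these lambda lie in the approximate point spectrum. Hence sigma(T) is the closed disk of radius 169 and sigma_p(T) is the open disk.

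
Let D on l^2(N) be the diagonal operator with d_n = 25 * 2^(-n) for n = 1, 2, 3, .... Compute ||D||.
||D|| = 25/2 (attained at n = 1)

For D diagonal, ||D|| = sup_n |d_n|. The sequence d_n = 25 * 2^(-n) is positive and strictly decreasing (ratio 2^(-1) < 1), so the supremum is d_1 = 25/2. Hence ||D|| = 25/2.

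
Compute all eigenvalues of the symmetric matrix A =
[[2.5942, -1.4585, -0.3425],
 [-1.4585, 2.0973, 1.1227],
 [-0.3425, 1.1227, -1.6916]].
sigma(A) ≈ {-2, 1, 4}

A is real symmetric, so its spectrum consists of real eigenvalues. Expanding the characteristic polynomial of the displayed matrix gives
  det(λ I - A) = p(λ) = λ^3 + (-3)λ^2 + (-6)λ + (8).
Solving p(λ) = 0 yields eigenvalues ≈ -2, 1, 4. (A is shown rounded to 4 decimals, so these recover the underlying integer eigenvalues to within that precision.)
Verification: the trace of A = 3 equals the sum of eigenvalues 3, and det(A) ≈ -7.9995 matches the eigenvalue product -8.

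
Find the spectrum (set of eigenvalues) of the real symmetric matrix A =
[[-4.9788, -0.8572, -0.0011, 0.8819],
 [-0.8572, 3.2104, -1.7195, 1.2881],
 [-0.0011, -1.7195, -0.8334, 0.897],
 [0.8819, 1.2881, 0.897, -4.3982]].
sigma(A) ≈ {-6, -4, -1, 4}

A is real symmetric, so its spectrum consists of real eigenvalues. Expanding the characteristic polynomial of the displayed matrix gives
  det(λ I - A) = p(λ) = λ^4 + (7)λ^3 + (-10)λ^2 + (-112)λ + (-96.002).
Solving p(λ) = 0 yields eigenvalues ≈ -6, -4, -1, 4. (A is shown rounded to 4 decimals, so these recover the underlying integer eigenvalues to within that precision.)
Verification: the trace of A = -7 equals the sum of eigenvalues -7, and det(A) ≈ -96.0020 matches the eigenvalue product -96.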